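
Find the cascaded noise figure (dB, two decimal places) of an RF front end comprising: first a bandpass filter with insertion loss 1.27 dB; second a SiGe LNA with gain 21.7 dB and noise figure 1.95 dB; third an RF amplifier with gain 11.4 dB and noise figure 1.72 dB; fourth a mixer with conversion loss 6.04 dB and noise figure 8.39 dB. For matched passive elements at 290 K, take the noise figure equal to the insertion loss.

Convert to linear (a loss of L dB is a gain of −L dB): F_i = 10^(NF_i/10), G_i = 10^(G_i,dB/10)
  Stage 1: F_1 = 10^(1.27/10) = 1.340, G_1 = 10^(−1.27/10) = 0.7464
  Stage 2: F_2 = 10^(1.95/10) = 1.567, G_2 = 10^(21.7/10) = 147.9
  Stage 3: F_3 = 10^(1.72/10) = 1.486, G_3 = 10^(11.4/10) = 13.80
  Stage 4: F_4 = 10^(8.39/10) = 6.902, G_4 = 10^(−6.04/10) = 0.2489
Friis cascade:
  F = 1.340 + (1.567 − 1)/0.7464 + (1.486 − 1)/110.4 + (6.902 − 1)/1524 = 2.107
NF = 10 log₁₀(2.107) = 3.24 dB

3.24 dB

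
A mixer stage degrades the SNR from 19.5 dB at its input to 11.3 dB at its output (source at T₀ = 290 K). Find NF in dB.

NF (dB) = SNR_in(dB) − SNR_out(dB) when the source is at T₀
NF = 19.5 − 11.3 = 8.2 dB

8.2 dB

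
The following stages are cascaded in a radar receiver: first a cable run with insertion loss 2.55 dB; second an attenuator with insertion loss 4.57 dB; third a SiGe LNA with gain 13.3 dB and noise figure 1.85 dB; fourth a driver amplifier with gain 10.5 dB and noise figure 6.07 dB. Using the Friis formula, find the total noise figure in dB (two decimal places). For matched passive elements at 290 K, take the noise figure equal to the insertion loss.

9.36 dB

Convert to linear (a loss of L dB is a gain of −L dB): F_i = 10^(NF_i/10), G_i = 10^(G_i,dB/10)
  Stage 1: F_1 = 10^(2.55/10) = 1.799, G_1 = 10^(−2.55/10) = 0.5559
  Stage 2: F_2 = 10^(4.57/10) = 2.864, G_2 = 10^(−4.57/10) = 0.3491
  Stage 3: F_3 = 10^(1.85/10) = 1.531, G_3 = 10^(13.3/10) = 21.38
  Stage 4: F_4 = 10^(6.07/10) = 4.046, G_4 = 10^(10.5/10) = 11.22
Friis cascade:
  F = 1.799 + (2.864 − 1)/0.5559 + (1.531 − 1)/0.1941 + (4.046 − 1)/4.150 = 8.623
NF = 10 log₁₀(8.623) = 9.36 dB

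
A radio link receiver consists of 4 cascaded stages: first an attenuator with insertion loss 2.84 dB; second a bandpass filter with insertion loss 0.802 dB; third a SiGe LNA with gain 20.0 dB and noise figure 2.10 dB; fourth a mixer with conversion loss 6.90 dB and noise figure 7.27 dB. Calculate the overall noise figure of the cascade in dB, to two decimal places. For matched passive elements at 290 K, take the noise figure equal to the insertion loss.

Convert to linear (a loss of L dB is a gain of −L dB): F_i = 10^(NF_i/10), G_i = 10^(G_i,dB/10)
  Stage 1: F_1 = 10^(2.84/10) = 1.923, G_1 = 10^(−2.84/10) = 0.5200
  Stage 2: F_2 = 10^(0.802/10) = 1.203, G_2 = 10^(−0.802/10) = 0.8314
  Stage 3: F_3 = 10^(2.10/10) = 1.622, G_3 = 10^(20.0/10) = 100.0
  Stage 4: F_4 = 10^(7.27/10) = 5.333, G_4 = 10^(−6.90/10) = 0.2042
Friis cascade:
  F = 1.923 + (1.203 − 1)/0.5200 + (1.622 − 1)/0.4323 + (5.333 − 1)/43.23 = 3.852
NF = 10 log₁₀(3.852) = 5.86 dB

5.86 dB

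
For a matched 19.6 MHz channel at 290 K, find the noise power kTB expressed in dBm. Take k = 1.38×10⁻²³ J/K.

P_n = kTB = 1.38×10⁻²³ × 290 × 1.96×10⁷ = 7.84×10⁻¹⁴ W
In dBm: 10 log₁₀(7.84×10⁻¹⁴ / 10⁻³) = −101.1 dBm

−101.1 dBm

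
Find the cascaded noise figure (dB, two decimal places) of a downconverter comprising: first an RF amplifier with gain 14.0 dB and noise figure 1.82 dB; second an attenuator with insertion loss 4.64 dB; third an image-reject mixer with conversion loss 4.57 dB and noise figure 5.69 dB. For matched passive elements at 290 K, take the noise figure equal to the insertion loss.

2.81 dB

Convert to linear (a loss of L dB is a gain of −L dB): F_i = 10^(NF_i/10), G_i = 10^(G_i,dB/10)
  Stage 1: F_1 = 10^(1.82/10) = 1.521, G_1 = 10^(14.0/10) = 25.12
  Stage 2: F_2 = 10^(4.64/10) = 2.911, G_2 = 10^(−4.64/10) = 0.3436
  Stage 3: F_3 = 10^(5.69/10) = 3.707, G_3 = 10^(−4.57/10) = 0.3491
Friis cascade:
  F = 1.521 + (2.911 − 1)/25.12 + (3.707 − 1)/8.630 = 1.910
NF = 10 log₁₀(1.910) = 2.81 dB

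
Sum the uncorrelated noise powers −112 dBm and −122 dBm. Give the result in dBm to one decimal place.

−111.6 dBm

Convert to linear, add, convert back:
P₁ = 6.31×10⁻¹⁵ W, P₂ = 6.31×10⁻¹⁶ W
P_tot = 6.94×10⁻¹⁵ W → 10 log₁₀(P_tot / 10⁻³) = −111.6 dBm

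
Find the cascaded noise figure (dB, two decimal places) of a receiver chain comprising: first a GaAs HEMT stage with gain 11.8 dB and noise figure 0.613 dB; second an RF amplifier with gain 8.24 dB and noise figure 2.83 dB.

0.84 dB

Convert to linear (a loss of L dB is a gain of −L dB): F_i = 10^(NF_i/10), G_i = 10^(G_i,dB/10)
  Stage 1: F_1 = 10^(0.613/10) = 1.152, G_1 = 10^(11.8/10) = 15.14
  Stage 2: F_2 = 10^(2.83/10) = 1.919, G_2 = 10^(8.24/10) = 6.668
Friis cascade:
  F = 1.152 + (1.919 − 1)/15.14 = 1.212
NF = 10 log₁₀(1.212) = 0.84 dB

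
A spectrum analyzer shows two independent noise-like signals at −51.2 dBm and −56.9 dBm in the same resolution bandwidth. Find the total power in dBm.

−50.2 dBm

Convert to linear, add, convert back:
P₁ = 7.59×10⁻⁹ W, P₂ = 2.04×10⁻⁹ W
P_tot = 9.63×10⁻⁹ W → 10 log₁₀(P_tot / 10⁻³) = −50.2 dBm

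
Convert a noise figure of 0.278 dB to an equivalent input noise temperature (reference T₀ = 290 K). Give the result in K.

F = 10^(0.278/10) = 1.06611
T_e = (F − 1)·T₀ = (1.06611 − 1) × 290 = 19.2 K

19.2 K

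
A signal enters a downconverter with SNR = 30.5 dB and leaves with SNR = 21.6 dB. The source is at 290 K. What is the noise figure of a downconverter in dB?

NF (dB) = SNR_in(dB) − SNR_out(dB) when the source is at T₀
NF = 30.5 − 21.6 = 8.9 dB

8.9 dB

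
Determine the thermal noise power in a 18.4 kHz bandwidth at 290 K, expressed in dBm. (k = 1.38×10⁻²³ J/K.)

−131.3 dBm

P_n = kTB = 1.38×10⁻²³ × 290 × 1.84×10⁴ = 7.36×10⁻¹⁷ W
In dBm: 10 log₁₀(7.36×10⁻¹⁷ / 10⁻³) = −131.3 dBm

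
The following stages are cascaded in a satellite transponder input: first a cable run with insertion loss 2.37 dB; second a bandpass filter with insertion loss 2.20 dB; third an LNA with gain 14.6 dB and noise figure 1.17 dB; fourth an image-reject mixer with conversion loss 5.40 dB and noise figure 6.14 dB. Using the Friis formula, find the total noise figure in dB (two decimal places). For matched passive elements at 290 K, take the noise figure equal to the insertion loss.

Convert to linear (a loss of L dB is a gain of −L dB): F_i = 10^(NF_i/10), G_i = 10^(G_i,dB/10)
  Stage 1: F_1 = 10^(2.37/10) = 1.726, G_1 = 10^(−2.37/10) = 0.5794
  Stage 2: F_2 = 10^(2.20/10) = 1.660, G_2 = 10^(−2.20/10) = 0.6026
  Stage 3: F_3 = 10^(1.17/10) = 1.309, G_3 = 10^(14.6/10) = 28.84
  Stage 4: F_4 = 10^(6.14/10) = 4.111, G_4 = 10^(−5.40/10) = 0.2884
Friis cascade:
  F = 1.726 + (1.660 − 1)/0.5794 + (1.309 − 1)/0.3491 + (4.111 − 1)/10.07 = 4.059
NF = 10 log₁₀(4.059) = 6.08 dB

6.08 dB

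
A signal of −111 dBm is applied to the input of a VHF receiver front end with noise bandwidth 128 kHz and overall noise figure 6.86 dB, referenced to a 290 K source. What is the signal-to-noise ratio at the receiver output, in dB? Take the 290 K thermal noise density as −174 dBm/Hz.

5.1 dB

Noise floor: N = −174 + 10 log₁₀(B) + NF
10 log₁₀(1.28×10⁵) = 51.07 dB
N = −174 + 51.07 + 6.86 = −116.07 dBm
SNR = P_sig − N = −111 − (−116.07) = 5.07 dB → 5.1 dB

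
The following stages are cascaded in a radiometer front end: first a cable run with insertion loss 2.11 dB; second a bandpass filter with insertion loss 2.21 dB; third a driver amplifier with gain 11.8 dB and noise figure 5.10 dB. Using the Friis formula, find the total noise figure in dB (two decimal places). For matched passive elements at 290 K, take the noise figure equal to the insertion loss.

Convert to linear (a loss of L dB is a gain of −L dB): F_i = 10^(NF_i/10), G_i = 10^(G_i,dB/10)
  Stage 1: F_1 = 10^(2.11/10) = 1.626, G_1 = 10^(−2.11/10) = 0.6152
  Stage 2: F_2 = 10^(2.21/10) = 1.663, G_2 = 10^(−2.21/10) = 0.6012
  Stage 3: F_3 = 10^(5.10/10) = 3.236, G_3 = 10^(11.8/10) = 15.14
Friis cascade:
  F = 1.626 + (1.663 − 1)/0.6152 + (3.236 − 1)/0.3698 = 8.750
NF = 10 log₁₀(8.750) = 9.42 dB

9.42 dB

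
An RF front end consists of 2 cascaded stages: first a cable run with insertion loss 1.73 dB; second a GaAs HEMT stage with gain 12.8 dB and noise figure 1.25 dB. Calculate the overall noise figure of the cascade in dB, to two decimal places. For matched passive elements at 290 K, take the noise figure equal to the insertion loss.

Convert to linear (a loss of L dB is a gain of −L dB): F_i = 10^(NF_i/10), G_i = 10^(G_i,dB/10)
  Stage 1: F_1 = 10^(1.73/10) = 1.489, G_1 = 10^(−1.73/10) = 0.6714
  Stage 2: F_2 = 10^(1.25/10) = 1.334, G_2 = 10^(12.8/10) = 19.05
Friis cascade:
  F = 1.489 + (1.334 − 1)/0.6714 = 1.986
NF = 10 log₁₀(1.986) = 2.98 dB

2.98 dB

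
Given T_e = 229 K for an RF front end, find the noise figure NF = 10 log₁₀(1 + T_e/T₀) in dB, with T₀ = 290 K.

2.53 dB

F = 1 + T_e/T₀ = 1 + 229/290 = 1.78966
NF = 10 log₁₀(1.78966) = 2.53 dB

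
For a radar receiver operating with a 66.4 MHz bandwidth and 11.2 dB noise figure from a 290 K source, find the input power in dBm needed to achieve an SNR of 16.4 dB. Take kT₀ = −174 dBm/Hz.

Sensitivity = −174 + 10 log₁₀(B) + NF + SNR_min
= −174 + 78.22 + 11.2 + 16.4
= −68.18 dBm → −68.2 dBm

−68.2 dBm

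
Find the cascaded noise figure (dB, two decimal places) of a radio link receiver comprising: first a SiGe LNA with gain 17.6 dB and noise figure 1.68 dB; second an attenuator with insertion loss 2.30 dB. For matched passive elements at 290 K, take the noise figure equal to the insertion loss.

Convert to linear (a loss of L dB is a gain of −L dB): F_i = 10^(NF_i/10), G_i = 10^(G_i,dB/10)
  Stage 1: F_1 = 10^(1.68/10) = 1.472, G_1 = 10^(17.6/10) = 57.54
  Stage 2: F_2 = 10^(2.30/10) = 1.698, G_2 = 10^(−2.30/10) = 0.5888
Friis cascade:
  F = 1.472 + (1.698 − 1)/57.54 = 1.484
NF = 10 log₁₀(1.484) = 1.72 dB

1.72 dB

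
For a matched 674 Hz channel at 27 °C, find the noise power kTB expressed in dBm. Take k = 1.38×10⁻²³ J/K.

T = 27 °C + 273.15 = 300.15 K
P_n = kTB = 1.38×10⁻²³ × 300.15 × 6.74×10² = 2.79×10⁻¹⁸ W
In dBm: 10 log₁₀(2.79×10⁻¹⁸ / 10⁻³) = −145.5 dBm

−145.5 dBm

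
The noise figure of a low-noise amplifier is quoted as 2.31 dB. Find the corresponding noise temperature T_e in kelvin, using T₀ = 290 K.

204 K

F = 10^(2.31/10) = 1.70216
T_e = (F − 1)·T₀ = (1.70216 − 1) × 290 = 204 K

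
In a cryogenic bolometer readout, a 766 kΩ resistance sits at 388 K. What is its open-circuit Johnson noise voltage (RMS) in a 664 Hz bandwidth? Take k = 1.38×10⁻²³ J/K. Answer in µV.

3.30 µV

V_n = √(4kTRB)
4kTRB = 4 × 1.38×10⁻²³ × 388 × 7.66×10⁵ × 6.64×10² = 1.09×10⁻¹¹ V²
V_n = √(1.09×10⁻¹¹) = 3.30×10⁻⁶ V = 3.30 µV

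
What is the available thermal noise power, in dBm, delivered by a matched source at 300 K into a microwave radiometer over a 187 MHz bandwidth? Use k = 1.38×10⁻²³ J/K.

−91.1 dBm

P_n = kTB = 1.38×10⁻²³ × 300 × 1.87×10⁸ = 7.74×10⁻¹³ W
In dBm: 10 log₁₀(7.74×10⁻¹³ / 10⁻³) = −91.1 dBm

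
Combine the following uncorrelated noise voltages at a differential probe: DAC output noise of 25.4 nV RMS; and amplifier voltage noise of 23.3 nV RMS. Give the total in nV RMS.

34.5 nV

Uncorrelated sources add in power (mean-square): V_tot = √(ΣV_i²)
V_tot = √[(2.54×10⁻⁸)² + (2.33×10⁻⁸)²] = 3.45×10⁻⁸ V = 34.5 nV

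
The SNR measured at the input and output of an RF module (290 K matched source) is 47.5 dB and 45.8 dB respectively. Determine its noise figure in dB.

1.7 dB

NF (dB) = SNR_in(dB) − SNR_out(dB) when the source is at T₀
NF = 47.5 − 45.8 = 1.7 dB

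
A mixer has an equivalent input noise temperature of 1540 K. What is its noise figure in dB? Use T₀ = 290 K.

F = 1 + T_e/T₀ = 1 + 1540/290 = 6.31034
NF = 10 log₁₀(6.31034) = 8.00 dB

8.00 dB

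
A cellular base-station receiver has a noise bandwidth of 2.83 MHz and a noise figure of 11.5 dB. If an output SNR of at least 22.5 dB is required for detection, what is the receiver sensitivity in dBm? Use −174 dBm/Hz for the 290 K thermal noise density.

Sensitivity = −174 + 10 log₁₀(B) + NF + SNR_min
= −174 + 64.52 + 11.5 + 22.5
= −75.48 dBm → −75.5 dBm

−75.5 dBm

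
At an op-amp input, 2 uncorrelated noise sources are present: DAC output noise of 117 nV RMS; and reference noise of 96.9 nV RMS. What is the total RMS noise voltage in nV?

152 nV

Uncorrelated sources add in power (mean-square): V_tot = √(ΣV_i²)
V_tot = √[(1.17×10⁻⁷)² + (9.69×10⁻⁸)²] = 1.52×10⁻⁷ V = 152 nV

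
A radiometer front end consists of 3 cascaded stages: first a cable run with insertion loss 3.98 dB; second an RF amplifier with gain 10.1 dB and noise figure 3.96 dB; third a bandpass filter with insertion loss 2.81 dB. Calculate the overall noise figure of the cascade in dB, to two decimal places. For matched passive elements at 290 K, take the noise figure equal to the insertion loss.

Convert to linear (a loss of L dB is a gain of −L dB): F_i = 10^(NF_i/10), G_i = 10^(G_i,dB/10)
  Stage 1: F_1 = 10^(3.98/10) = 2.500, G_1 = 10^(−3.98/10) = 0.3999
  Stage 2: F_2 = 10^(3.96/10) = 2.489, G_2 = 10^(10.1/10) = 10.23
  Stage 3: F_3 = 10^(2.81/10) = 1.910, G_3 = 10^(−2.81/10) = 0.5236
Friis cascade:
  F = 2.500 + (2.489 − 1)/0.3999 + (1.910 − 1)/4.093 = 6.445
NF = 10 log₁₀(6.445) = 8.09 dB

8.09 dB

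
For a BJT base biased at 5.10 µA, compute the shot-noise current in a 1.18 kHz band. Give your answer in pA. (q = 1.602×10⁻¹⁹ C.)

43.9 pA

I_n = √(2qI·B)
2qI·B = 2 × 1.602×10⁻¹⁹ × 5.10×10⁻⁶ × 1.18×10³ = 1.93×10⁻²¹ A²
I_n = √(1.93×10⁻²¹) = 4.39×10⁻¹¹ A = 43.9 pA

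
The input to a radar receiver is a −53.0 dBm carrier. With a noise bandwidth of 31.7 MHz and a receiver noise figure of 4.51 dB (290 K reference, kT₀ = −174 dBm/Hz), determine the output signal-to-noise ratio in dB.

41.5 dB

Noise floor: N = −174 + 10 log₁₀(B) + NF
10 log₁₀(3.17×10⁷) = 75.01 dB
N = −174 + 75.01 + 4.51 = −94.48 dBm
SNR = P_sig − N = −53.0 − (−94.48) = 41.48 dB → 41.5 dB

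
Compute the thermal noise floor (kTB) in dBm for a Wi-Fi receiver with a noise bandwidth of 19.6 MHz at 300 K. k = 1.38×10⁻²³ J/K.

P_n = kTB = 1.38×10⁻²³ × 300 × 1.96×10⁷ = 8.11×10⁻¹⁴ W
In dBm: 10 log₁₀(8.11×10⁻¹⁴ / 10⁻³) = −100.9 dBm

−100.9 dBm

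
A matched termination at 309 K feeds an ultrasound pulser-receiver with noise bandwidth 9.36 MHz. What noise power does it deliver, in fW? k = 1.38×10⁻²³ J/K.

39.9 fW

P_n = kTB = 1.38×10⁻²³ × 309 × 9.36×10⁶ = 3.99×10⁻¹⁴ W = 39.9 fW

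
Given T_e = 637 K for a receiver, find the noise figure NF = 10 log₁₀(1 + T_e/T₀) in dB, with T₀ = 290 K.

F = 1 + T_e/T₀ = 1 + 637/290 = 3.19655
NF = 10 log₁₀(3.19655) = 5.05 dB

5.05 dB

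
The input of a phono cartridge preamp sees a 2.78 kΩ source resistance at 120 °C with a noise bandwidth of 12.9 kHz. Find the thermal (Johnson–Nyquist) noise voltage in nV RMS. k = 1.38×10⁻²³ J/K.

T = 120 °C + 273.15 = 393.15 K
V_n = √(4kTRB)
4kTRB = 4 × 1.38×10⁻²³ × 393.15 × 2.78×10³ × 1.29×10⁴ = 7.78×10⁻¹³ V²
V_n = √(7.78×10⁻¹³) = 8.82×10⁻⁷ V = 882 nV

882 nV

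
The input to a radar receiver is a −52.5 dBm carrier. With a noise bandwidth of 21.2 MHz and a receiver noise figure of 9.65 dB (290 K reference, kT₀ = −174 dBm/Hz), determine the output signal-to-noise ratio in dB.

38.6 dB

Noise floor: N = −174 + 10 log₁₀(B) + NF
10 log₁₀(2.12×10⁷) = 73.26 dB
N = −174 + 73.26 + 9.65 = −91.09 dBm
SNR = P_sig − N = −52.5 − (−91.09) = 38.59 dB → 38.6 dB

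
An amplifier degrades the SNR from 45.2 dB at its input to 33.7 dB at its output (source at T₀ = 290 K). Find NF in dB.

NF (dB) = SNR_in(dB) − SNR_out(dB) when the source is at T₀
NF = 45.2 − 33.7 = 11.5 dB

11.5 dB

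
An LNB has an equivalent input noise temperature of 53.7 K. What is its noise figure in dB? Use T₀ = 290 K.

0.738 dB

F = 1 + T_e/T₀ = 1 + 53.7/290 = 1.18517
NF = 10 log₁₀(1.18517) = 0.738 dB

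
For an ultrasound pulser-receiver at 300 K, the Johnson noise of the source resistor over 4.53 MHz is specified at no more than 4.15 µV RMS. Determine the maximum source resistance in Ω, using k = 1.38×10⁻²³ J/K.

230 Ω

Johnson–Nyquist: V_n = √(4kTRB) ⇒ R = V_n² / (4kTB)
4kTB = 4 × 1.38×10⁻²³ × 300 × 4.53×10⁶ = 7.50×10⁻¹⁴
R = (4.15×10⁻⁶)² / 7.50×10⁻¹⁴ = 2.30×10² Ω = 230 Ω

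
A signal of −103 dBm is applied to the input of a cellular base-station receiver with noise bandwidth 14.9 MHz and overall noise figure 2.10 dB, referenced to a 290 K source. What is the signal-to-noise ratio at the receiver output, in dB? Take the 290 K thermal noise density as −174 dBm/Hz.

−2.8 dB

Noise floor: N = −174 + 10 log₁₀(B) + NF
10 log₁₀(1.49×10⁷) = 71.73 dB
N = −174 + 71.73 + 2.10 = −100.17 dBm
SNR = P_sig − N = −103 − (−100.17) = −2.83 dB → −2.8 dB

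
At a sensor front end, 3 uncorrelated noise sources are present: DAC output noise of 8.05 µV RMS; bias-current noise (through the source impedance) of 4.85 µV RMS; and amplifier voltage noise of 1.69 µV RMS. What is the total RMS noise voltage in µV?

Uncorrelated sources add in power (mean-square): V_tot = √(ΣV_i²)
V_tot = √[(8.05×10⁻⁶)² + (4.85×10⁻⁶)² + (1.69×10⁻⁶)²] = 9.55×10⁻⁶ V = 9.55 µV

9.55 µV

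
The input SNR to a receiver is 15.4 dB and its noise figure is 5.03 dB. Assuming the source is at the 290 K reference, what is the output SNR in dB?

By definition F = SNR_in/SNR_out, so in dB: SNR_out = SNR_in − NF
SNR_out = 15.4 − 5.03 = 10.37 dB

10.37 dB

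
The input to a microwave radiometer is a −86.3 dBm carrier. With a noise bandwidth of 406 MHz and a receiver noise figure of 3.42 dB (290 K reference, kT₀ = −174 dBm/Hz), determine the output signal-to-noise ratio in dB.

Noise floor: N = −174 + 10 log₁₀(B) + NF
10 log₁₀(4.06×10⁸) = 86.09 dB
N = −174 + 86.09 + 3.42 = −84.49 dBm
SNR = P_sig − N = −86.3 − (−84.49) = −1.81 dB → −1.8 dB

−1.8 dB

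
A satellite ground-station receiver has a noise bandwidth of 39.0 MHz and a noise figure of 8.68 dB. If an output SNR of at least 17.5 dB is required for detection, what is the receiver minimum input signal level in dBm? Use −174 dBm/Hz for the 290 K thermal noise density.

Sensitivity = −174 + 10 log₁₀(B) + NF + SNR_min
= −174 + 75.91 + 8.68 + 17.5
= −71.91 dBm → −71.9 dBm

−71.9 dBm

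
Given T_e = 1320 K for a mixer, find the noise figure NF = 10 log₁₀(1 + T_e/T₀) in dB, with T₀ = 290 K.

F = 1 + T_e/T₀ = 1 + 1320/290 = 5.55172
NF = 10 log₁₀(5.55172) = 7.44 dB

7.44 dB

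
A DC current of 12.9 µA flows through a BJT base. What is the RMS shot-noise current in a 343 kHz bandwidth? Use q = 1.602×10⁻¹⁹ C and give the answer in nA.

1.19 nA

I_n = √(2qI·B)
2qI·B = 2 × 1.602×10⁻¹⁹ × 1.29×10⁻⁵ × 3.43×10⁵ = 1.42×10⁻¹⁸ A²
I_n = √(1.42×10⁻¹⁸) = 1.19×10⁻⁹ A = 1.19 nA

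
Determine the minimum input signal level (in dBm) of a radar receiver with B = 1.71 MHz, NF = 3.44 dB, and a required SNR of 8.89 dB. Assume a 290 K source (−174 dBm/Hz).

−99.3 dBm

Sensitivity = −174 + 10 log₁₀(B) + NF + SNR_min
= −174 + 62.33 + 3.44 + 8.89
= −99.34 dBm → −99.3 dBm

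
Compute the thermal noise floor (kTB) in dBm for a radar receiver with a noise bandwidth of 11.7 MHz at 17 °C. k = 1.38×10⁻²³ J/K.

−103.3 dBm

T = 17 °C + 273.15 = 290.15 K
P_n = kTB = 1.38×10⁻²³ × 290.15 × 1.17×10⁷ = 4.68×10⁻¹⁴ W
In dBm: 10 log₁₀(4.68×10⁻¹⁴ / 10⁻³) = −103.3 dBm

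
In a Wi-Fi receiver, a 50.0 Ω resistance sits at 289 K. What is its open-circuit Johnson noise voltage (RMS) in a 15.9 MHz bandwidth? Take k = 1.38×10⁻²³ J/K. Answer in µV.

V_n = √(4kTRB)
4kTRB = 4 × 1.38×10⁻²³ × 289 × 5.00×10¹ × 1.59×10⁷ = 1.27×10⁻¹¹ V²
V_n = √(1.27×10⁻¹¹) = 3.56×10⁻⁶ V = 3.56 µV

3.56 µV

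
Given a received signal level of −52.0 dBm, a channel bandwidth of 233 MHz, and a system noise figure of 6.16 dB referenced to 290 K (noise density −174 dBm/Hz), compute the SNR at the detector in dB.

32.2 dB

Noise floor: N = −174 + 10 log₁₀(B) + NF
10 log₁₀(2.33×10⁸) = 83.67 dB
N = −174 + 83.67 + 6.16 = −84.17 dBm
SNR = P_sig − N = −52.0 − (−84.17) = 32.17 dB → 32.2 dB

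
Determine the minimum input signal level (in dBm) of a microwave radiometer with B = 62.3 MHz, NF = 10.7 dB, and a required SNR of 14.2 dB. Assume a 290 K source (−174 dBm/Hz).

Sensitivity = −174 + 10 log₁₀(B) + NF + SNR_min
= −174 + 77.94 + 10.7 + 14.2
= −71.16 dBm → −71.2 dBm

−71.2 dBm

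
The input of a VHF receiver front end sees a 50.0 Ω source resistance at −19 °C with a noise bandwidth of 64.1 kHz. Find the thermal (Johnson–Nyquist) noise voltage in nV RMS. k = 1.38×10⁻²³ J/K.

212 nV

T = −19 °C + 273.15 = 254.15 K
V_n = √(4kTRB)
4kTRB = 4 × 1.38×10⁻²³ × 254.15 × 5.00×10¹ × 6.41×10⁴ = 4.50×10⁻¹⁴ V²
V_n = √(4.50×10⁻¹⁴) = 2.12×10⁻⁷ V = 212 nV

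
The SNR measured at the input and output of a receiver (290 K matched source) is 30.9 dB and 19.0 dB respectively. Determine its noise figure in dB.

11.9 dB

NF (dB) = SNR_in(dB) − SNR_out(dB) when the source is at T₀
NF = 30.9 − 19.0 = 11.9 dB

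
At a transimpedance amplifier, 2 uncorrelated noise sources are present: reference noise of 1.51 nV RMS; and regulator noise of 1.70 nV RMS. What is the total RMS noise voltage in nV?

2.27 nV

Uncorrelated sources add in power (mean-square): V_tot = √(ΣV_i²)
V_tot = √[(1.51×10⁻⁹)² + (1.70×10⁻⁹)²] = 2.27×10⁻⁹ V = 2.27 nV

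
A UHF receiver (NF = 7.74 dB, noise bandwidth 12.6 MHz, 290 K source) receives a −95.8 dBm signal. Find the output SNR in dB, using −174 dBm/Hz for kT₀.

Noise floor: N = −174 + 10 log₁₀(B) + NF
10 log₁₀(1.26×10⁷) = 71 dB
N = −174 + 71 + 7.74 = −95.26 dBm
SNR = P_sig − N = −95.8 − (−95.26) = −0.54 dB → −0.5 dB

−0.5 dB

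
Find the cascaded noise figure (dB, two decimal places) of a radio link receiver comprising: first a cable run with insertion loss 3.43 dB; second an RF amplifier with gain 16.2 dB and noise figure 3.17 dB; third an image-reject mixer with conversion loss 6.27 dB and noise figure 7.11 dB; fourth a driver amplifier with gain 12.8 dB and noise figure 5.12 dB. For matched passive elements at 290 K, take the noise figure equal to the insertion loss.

Convert to linear (a loss of L dB is a gain of −L dB): F_i = 10^(NF_i/10), G_i = 10^(G_i,dB/10)
  Stage 1: F_1 = 10^(3.43/10) = 2.203, G_1 = 10^(−3.43/10) = 0.4539
  Stage 2: F_2 = 10^(3.17/10) = 2.075, G_2 = 10^(16.2/10) = 41.69
  Stage 3: F_3 = 10^(7.11/10) = 5.140, G_3 = 10^(−6.27/10) = 0.2360
  Stage 4: F_4 = 10^(5.12/10) = 3.251, G_4 = 10^(12.8/10) = 19.05
Friis cascade:
  F = 2.203 + (2.075 − 1)/0.4539 + (5.140 − 1)/18.92 + (3.251 − 1)/4.467 = 5.294
NF = 10 log₁₀(5.294) = 7.24 dB

7.24 dB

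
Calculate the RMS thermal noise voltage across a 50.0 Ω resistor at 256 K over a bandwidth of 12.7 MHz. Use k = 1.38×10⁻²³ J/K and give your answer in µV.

V_n = √(4kTRB)
4kTRB = 4 × 1.38×10⁻²³ × 256 × 5.00×10¹ × 1.27×10⁷ = 8.97×10⁻¹² V²
V_n = √(8.97×10⁻¹²) = 3.00×10⁻⁶ V = 3.00 µV

3.00 µV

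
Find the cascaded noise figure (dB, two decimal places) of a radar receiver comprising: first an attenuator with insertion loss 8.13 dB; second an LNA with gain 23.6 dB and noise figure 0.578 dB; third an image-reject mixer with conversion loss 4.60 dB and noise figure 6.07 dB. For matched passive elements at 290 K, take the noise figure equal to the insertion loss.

8.76 dB

Convert to linear (a loss of L dB is a gain of −L dB): F_i = 10^(NF_i/10), G_i = 10^(G_i,dB/10)
  Stage 1: F_1 = 10^(8.13/10) = 6.501, G_1 = 10^(−8.13/10) = 0.1538
  Stage 2: F_2 = 10^(0.578/10) = 1.142, G_2 = 10^(23.6/10) = 229.1
  Stage 3: F_3 = 10^(6.07/10) = 4.046, G_3 = 10^(−4.60/10) = 0.3467
Friis cascade:
  F = 6.501 + (1.142 − 1)/0.1538 + (4.046 − 1)/35.24 = 7.513
NF = 10 log₁₀(7.513) = 8.76 dB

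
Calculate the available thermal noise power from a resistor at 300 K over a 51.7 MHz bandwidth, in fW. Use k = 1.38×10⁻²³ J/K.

214 fW

P_n = kTB = 1.38×10⁻²³ × 300 × 5.17×10⁷ = 2.14×10⁻¹³ W = 214 fW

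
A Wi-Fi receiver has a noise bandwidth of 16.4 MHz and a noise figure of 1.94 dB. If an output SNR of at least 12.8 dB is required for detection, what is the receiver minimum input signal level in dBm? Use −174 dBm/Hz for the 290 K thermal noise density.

−87.1 dBm

Sensitivity = −174 + 10 log₁₀(B) + NF + SNR_min
= −174 + 72.15 + 1.94 + 12.8
= −87.11 dBm → −87.1 dBm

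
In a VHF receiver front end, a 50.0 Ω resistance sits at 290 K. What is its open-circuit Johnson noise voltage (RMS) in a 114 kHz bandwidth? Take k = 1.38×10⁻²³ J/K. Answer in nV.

302 nV

V_n = √(4kTRB)
4kTRB = 4 × 1.38×10⁻²³ × 290 × 5.00×10¹ × 1.14×10⁵ = 9.12×10⁻¹⁴ V²
V_n = √(9.12×10⁻¹⁴) = 3.02×10⁻⁷ V = 302 nV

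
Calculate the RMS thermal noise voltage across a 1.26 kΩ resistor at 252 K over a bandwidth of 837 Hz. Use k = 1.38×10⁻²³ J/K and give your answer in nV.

121 nV

V_n = √(4kTRB)
4kTRB = 4 × 1.38×10⁻²³ × 252 × 1.26×10³ × 8.37×10² = 1.47×10⁻¹⁴ V²
V_n = √(1.47×10⁻¹⁴) = 1.21×10⁻⁷ V = 121 nV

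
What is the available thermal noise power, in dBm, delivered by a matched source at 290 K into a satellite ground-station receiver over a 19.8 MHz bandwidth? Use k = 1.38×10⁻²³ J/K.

P_n = kTB = 1.38×10⁻²³ × 290 × 1.98×10⁷ = 7.92×10⁻¹⁴ W
In dBm: 10 log₁₀(7.92×10⁻¹⁴ / 10⁻³) = −101.0 dBm

−101.0 dBm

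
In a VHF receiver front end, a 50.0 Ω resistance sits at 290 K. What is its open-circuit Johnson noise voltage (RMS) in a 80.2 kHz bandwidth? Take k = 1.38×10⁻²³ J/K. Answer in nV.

V_n = √(4kTRB)
4kTRB = 4 × 1.38×10⁻²³ × 290 × 5.00×10¹ × 8.02×10⁴ = 6.42×10⁻¹⁴ V²
V_n = √(6.42×10⁻¹⁴) = 2.53×10⁻⁷ V = 253 nV

253 nV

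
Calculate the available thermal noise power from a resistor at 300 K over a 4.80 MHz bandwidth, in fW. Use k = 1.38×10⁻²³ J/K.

P_n = kTB = 1.38×10⁻²³ × 300 × 4.80×10⁶ = 1.99×10⁻¹⁴ W = 19.9 fW

19.9 fW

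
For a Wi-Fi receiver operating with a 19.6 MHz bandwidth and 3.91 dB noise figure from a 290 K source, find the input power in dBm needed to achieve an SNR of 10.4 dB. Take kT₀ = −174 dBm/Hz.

Sensitivity = −174 + 10 log₁₀(B) + NF + SNR_min
= −174 + 72.92 + 3.91 + 10.4
= −86.77 dBm → −86.8 dBm

−86.8 dBm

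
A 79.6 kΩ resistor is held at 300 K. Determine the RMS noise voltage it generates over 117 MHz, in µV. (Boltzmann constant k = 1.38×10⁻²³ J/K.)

393 µV

V_n = √(4kTRB)
4kTRB = 4 × 1.38×10⁻²³ × 300 × 7.96×10⁴ × 1.17×10⁸ = 1.54×10⁻⁷ V²
V_n = √(1.54×10⁻⁷) = 3.93×10⁻⁴ V = 393 µV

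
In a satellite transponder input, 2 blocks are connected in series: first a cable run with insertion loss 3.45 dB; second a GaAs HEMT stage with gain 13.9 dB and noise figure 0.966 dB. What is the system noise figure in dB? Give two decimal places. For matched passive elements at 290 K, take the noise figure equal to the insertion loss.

Convert to linear (a loss of L dB is a gain of −L dB): F_i = 10^(NF_i/10), G_i = 10^(G_i,dB/10)
  Stage 1: F_1 = 10^(3.45/10) = 2.213, G_1 = 10^(−3.45/10) = 0.4519
  Stage 2: F_2 = 10^(0.966/10) = 1.249, G_2 = 10^(13.9/10) = 24.55
Friis cascade:
  F = 2.213 + (1.249 − 1)/0.4519 = 2.764
NF = 10 log₁₀(2.764) = 4.42 dB

4.42 dB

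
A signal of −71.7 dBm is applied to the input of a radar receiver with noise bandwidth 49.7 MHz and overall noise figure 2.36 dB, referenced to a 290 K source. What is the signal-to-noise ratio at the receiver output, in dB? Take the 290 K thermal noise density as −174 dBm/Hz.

Noise floor: N = −174 + 10 log₁₀(B) + NF
10 log₁₀(4.97×10⁷) = 76.96 dB
N = −174 + 76.96 + 2.36 = −94.68 dBm
SNR = P_sig − N = −71.7 − (−94.68) = 22.98 dB → 23.0 dB

23.0 dB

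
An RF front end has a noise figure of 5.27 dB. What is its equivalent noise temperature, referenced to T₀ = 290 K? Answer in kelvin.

F = 10^(5.27/10) = 3.36512
T_e = (F − 1)·T₀ = (3.36512 − 1) × 290 = 686 K

686 K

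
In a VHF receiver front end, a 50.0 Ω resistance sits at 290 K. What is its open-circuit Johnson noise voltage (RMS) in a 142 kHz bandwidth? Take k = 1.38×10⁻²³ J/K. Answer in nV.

V_n = √(4kTRB)
4kTRB = 4 × 1.38×10⁻²³ × 290 × 5.00×10¹ × 1.42×10⁵ = 1.14×10⁻¹³ V²
V_n = √(1.14×10⁻¹³) = 3.37×10⁻⁷ V = 337 nV

337 nV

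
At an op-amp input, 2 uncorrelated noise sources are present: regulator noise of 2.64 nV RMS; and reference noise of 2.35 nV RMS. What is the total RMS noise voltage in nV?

3.53 nV

Uncorrelated sources add in power (mean-square): V_tot = √(ΣV_i²)
V_tot = √[(2.64×10⁻⁹)² + (2.35×10⁻⁹)²] = 3.53×10⁻⁹ V = 3.53 nV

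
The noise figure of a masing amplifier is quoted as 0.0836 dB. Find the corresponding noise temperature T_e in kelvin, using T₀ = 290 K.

5.64 K

F = 10^(0.0836/10) = 1.01944
T_e = (F − 1)·T₀ = (1.01944 − 1) × 290 = 5.64 K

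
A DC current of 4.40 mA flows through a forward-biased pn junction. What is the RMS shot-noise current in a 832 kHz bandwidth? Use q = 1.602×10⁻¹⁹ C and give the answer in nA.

34.2 nA

I_n = √(2qI·B)
2qI·B = 2 × 1.602×10⁻¹⁹ × 4.40×10⁻³ × 8.32×10⁵ = 1.17×10⁻¹⁵ A²
I_n = √(1.17×10⁻¹⁵) = 3.42×10⁻⁸ A = 34.2 nA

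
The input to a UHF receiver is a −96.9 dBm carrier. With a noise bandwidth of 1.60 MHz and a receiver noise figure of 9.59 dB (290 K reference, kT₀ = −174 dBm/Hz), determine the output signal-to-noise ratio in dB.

5.5 dB

Noise floor: N = −174 + 10 log₁₀(B) + NF
10 log₁₀(1.60×10⁶) = 62.04 dB
N = −174 + 62.04 + 9.59 = −102.37 dBm
SNR = P_sig − N = −96.9 − (−102.37) = 5.47 dB → 5.5 dB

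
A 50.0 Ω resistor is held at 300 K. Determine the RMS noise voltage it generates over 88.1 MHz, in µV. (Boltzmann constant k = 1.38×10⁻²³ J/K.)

V_n = √(4kTRB)
4kTRB = 4 × 1.38×10⁻²³ × 300 × 5.00×10¹ × 8.81×10⁷ = 7.29×10⁻¹¹ V²
V_n = √(7.29×10⁻¹¹) = 8.54×10⁻⁶ V = 8.54 µV

8.54 µV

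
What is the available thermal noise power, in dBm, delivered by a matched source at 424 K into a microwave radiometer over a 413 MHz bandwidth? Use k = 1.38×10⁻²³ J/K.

−86.2 dBm

P_n = kTB = 1.38×10⁻²³ × 424 × 4.13×10⁸ = 2.42×10⁻¹² W
In dBm: 10 log₁₀(2.42×10⁻¹² / 10⁻³) = −86.2 dBm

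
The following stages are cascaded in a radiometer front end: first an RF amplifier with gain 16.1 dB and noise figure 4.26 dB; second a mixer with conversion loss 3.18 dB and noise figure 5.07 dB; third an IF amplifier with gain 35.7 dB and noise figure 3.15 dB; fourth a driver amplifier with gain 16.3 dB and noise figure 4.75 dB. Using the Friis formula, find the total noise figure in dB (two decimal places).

Convert to linear (a loss of L dB is a gain of −L dB): F_i = 10^(NF_i/10), G_i = 10^(G_i,dB/10)
  Stage 1: F_1 = 10^(4.26/10) = 2.667, G_1 = 10^(16.1/10) = 40.74
  Stage 2: F_2 = 10^(5.07/10) = 3.214, G_2 = 10^(−3.18/10) = 0.4808
  Stage 3: F_3 = 10^(3.15/10) = 2.065, G_3 = 10^(35.7/10) = 3715
  Stage 4: F_4 = 10^(4.75/10) = 2.985, G_4 = 10^(16.3/10) = 42.66
Friis cascade:
  F = 2.667 + (3.214 − 1)/40.74 + (2.065 − 1)/19.59 + (2.985 − 1)/7.278×10⁴ = 2.776
NF = 10 log₁₀(2.776) = 4.43 dB

4.43 dB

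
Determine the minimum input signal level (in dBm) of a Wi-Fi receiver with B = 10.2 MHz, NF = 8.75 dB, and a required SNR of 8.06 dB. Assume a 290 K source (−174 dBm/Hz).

−87.1 dBm

Sensitivity = −174 + 10 log₁₀(B) + NF + SNR_min
= −174 + 70.09 + 8.75 + 8.06
= −87.10 dBm → −87.1 dBm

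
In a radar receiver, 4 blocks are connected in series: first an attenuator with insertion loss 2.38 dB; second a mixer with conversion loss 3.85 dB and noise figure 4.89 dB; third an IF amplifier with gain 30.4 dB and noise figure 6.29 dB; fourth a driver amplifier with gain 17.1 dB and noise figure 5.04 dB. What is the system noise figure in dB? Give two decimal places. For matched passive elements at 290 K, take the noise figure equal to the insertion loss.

12.79 dB

Convert to linear (a loss of L dB is a gain of −L dB): F_i = 10^(NF_i/10), G_i = 10^(G_i,dB/10)
  Stage 1: F_1 = 10^(2.38/10) = 1.730, G_1 = 10^(−2.38/10) = 0.5781
  Stage 2: F_2 = 10^(4.89/10) = 3.083, G_2 = 10^(−3.85/10) = 0.4121
  Stage 3: F_3 = 10^(6.29/10) = 4.256, G_3 = 10^(30.4/10) = 1096
  Stage 4: F_4 = 10^(5.04/10) = 3.192, G_4 = 10^(17.1/10) = 51.29
Friis cascade:
  F = 1.730 + (3.083 − 1)/0.5781 + (4.256 − 1)/0.2382 + (3.192 − 1)/261.2 = 19.01
NF = 10 log₁₀(19.01) = 12.79 dB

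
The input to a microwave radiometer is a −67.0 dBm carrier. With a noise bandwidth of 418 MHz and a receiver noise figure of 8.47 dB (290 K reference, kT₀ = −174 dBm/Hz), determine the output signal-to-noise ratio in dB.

Noise floor: N = −174 + 10 log₁₀(B) + NF
10 log₁₀(4.18×10⁸) = 86.21 dB
N = −174 + 86.21 + 8.47 = −79.32 dBm
SNR = P_sig − N = −67.0 − (−79.32) = 12.32 dB → 12.3 dB

12.3 dB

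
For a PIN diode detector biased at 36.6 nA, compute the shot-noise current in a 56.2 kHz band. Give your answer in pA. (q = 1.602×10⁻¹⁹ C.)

I_n = √(2qI·B)
2qI·B = 2 × 1.602×10⁻¹⁹ × 3.66×10⁻⁸ × 5.62×10⁴ = 6.59×10⁻²² A²
I_n = √(6.59×10⁻²²) = 2.57×10⁻¹¹ A = 25.7 pA

25.7 pA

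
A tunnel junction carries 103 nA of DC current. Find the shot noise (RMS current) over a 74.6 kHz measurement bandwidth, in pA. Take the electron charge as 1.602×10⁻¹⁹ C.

49.6 pA

I_n = √(2qI·B)
2qI·B = 2 × 1.602×10⁻¹⁹ × 1.03×10⁻⁷ × 7.46×10⁴ = 2.46×10⁻²¹ A²
I_n = √(2.46×10⁻²¹) = 4.96×10⁻¹¹ A = 49.6 pA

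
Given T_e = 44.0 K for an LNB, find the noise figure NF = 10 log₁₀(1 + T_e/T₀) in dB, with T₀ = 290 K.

F = 1 + T_e/T₀ = 1 + 44.0/290 = 1.15172
NF = 10 log₁₀(1.15172) = 0.613 dB

0.613 dB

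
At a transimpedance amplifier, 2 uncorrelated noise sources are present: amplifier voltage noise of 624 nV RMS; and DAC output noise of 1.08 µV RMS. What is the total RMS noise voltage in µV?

Uncorrelated sources add in power (mean-square): V_tot = √(ΣV_i²)
V_tot = √[(6.24×10⁻⁷)² + (1.08×10⁻⁶)²] = 1.25×10⁻⁶ V = 1.25 µV

1.25 µV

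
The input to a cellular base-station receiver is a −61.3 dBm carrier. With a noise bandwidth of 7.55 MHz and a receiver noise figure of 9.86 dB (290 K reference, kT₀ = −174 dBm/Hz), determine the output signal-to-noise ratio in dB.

34.1 dB

Noise floor: N = −174 + 10 log₁₀(B) + NF
10 log₁₀(7.55×10⁶) = 68.78 dB
N = −174 + 68.78 + 9.86 = −95.36 dBm
SNR = P_sig − N = −61.3 − (−95.36) = 34.06 dB → 34.1 dB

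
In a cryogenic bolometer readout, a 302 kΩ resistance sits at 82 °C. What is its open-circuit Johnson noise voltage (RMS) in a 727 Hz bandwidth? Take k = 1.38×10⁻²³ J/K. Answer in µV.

T = 82 °C + 273.15 = 355.15 K
V_n = √(4kTRB)
4kTRB = 4 × 1.38×10⁻²³ × 355.15 × 3.02×10⁵ × 7.27×10² = 4.30×10⁻¹² V²
V_n = √(4.30×10⁻¹²) = 2.07×10⁻⁶ V = 2.07 µV

2.07 µV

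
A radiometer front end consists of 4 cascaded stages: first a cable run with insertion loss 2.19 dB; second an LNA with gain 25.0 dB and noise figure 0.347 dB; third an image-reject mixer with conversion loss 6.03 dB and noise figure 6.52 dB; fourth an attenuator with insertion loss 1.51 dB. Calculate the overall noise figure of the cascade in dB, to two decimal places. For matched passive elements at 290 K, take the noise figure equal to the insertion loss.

Convert to linear (a loss of L dB is a gain of −L dB): F_i = 10^(NF_i/10), G_i = 10^(G_i,dB/10)
  Stage 1: F_1 = 10^(2.19/10) = 1.656, G_1 = 10^(−2.19/10) = 0.6039
  Stage 2: F_2 = 10^(0.347/10) = 1.083, G_2 = 10^(25.0/10) = 316.2
  Stage 3: F_3 = 10^(6.52/10) = 4.487, G_3 = 10^(−6.03/10) = 0.2495
  Stage 4: F_4 = 10^(1.51/10) = 1.416, G_4 = 10^(−1.51/10) = 0.7063
Friis cascade:
  F = 1.656 + (1.083 − 1)/0.6039 + (4.487 − 1)/191.0 + (1.416 − 1)/47.64 = 1.820
NF = 10 log₁₀(1.820) = 2.60 dB

2.60 dB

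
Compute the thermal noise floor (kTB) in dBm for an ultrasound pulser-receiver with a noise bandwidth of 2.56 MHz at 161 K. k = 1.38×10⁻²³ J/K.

−112.5 dBm

P_n = kTB = 1.38×10⁻²³ × 161 × 2.56×10⁶ = 5.69×10⁻¹⁵ W
In dBm: 10 log₁₀(5.69×10⁻¹⁵ / 10⁻³) = −112.5 dBm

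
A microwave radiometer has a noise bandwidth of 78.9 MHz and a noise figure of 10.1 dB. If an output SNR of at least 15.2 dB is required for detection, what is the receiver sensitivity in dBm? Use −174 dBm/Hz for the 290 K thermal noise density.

−69.7 dBm

Sensitivity = −174 + 10 log₁₀(B) + NF + SNR_min
= −174 + 78.97 + 10.1 + 15.2
= −69.73 dBm → −69.7 dBm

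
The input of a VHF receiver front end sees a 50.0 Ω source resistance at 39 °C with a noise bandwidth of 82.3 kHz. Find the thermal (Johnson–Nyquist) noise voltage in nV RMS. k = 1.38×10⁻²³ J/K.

T = 39 °C + 273.15 = 312.15 K
V_n = √(4kTRB)
4kTRB = 4 × 1.38×10⁻²³ × 312.15 × 5.00×10¹ × 8.23×10⁴ = 7.09×10⁻¹⁴ V²
V_n = √(7.09×10⁻¹⁴) = 2.66×10⁻⁷ V = 266 nV

266 nV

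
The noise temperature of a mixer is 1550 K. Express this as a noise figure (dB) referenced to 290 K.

8.02 dB

F = 1 + T_e/T₀ = 1 + 1550/290 = 6.34483
NF = 10 log₁₀(6.34483) = 8.02 dB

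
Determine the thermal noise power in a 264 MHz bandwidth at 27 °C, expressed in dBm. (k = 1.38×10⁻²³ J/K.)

−89.6 dBm

T = 27 °C + 273.15 = 300.15 K
P_n = kTB = 1.38×10⁻²³ × 300.15 × 2.64×10⁸ = 1.09×10⁻¹² W
In dBm: 10 log₁₀(1.09×10⁻¹² / 10⁻³) = −89.6 dBm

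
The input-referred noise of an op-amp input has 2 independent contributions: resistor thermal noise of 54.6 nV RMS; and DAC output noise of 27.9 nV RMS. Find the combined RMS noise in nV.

Uncorrelated sources add in power (mean-square): V_tot = √(ΣV_i²)
V_tot = √[(5.46×10⁻⁸)² + (2.79×10⁻⁸)²] = 6.13×10⁻⁸ V = 61.3 nV

61.3 nV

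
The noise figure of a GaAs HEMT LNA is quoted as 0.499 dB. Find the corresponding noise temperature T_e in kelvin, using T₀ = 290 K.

F = 10^(0.499/10) = 1.12176
T_e = (F − 1)·T₀ = (1.12176 − 1) × 290 = 35.3 K

35.3 K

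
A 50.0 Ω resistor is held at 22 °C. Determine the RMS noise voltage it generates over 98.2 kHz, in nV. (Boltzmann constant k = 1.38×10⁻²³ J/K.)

T = 22 °C + 273.15 = 295.15 K
V_n = √(4kTRB)
4kTRB = 4 × 1.38×10⁻²³ × 295.15 × 5.00×10¹ × 9.82×10⁴ = 8.00×10⁻¹⁴ V²
V_n = √(8.00×10⁻¹⁴) = 2.83×10⁻⁷ V = 283 nV

283 nV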